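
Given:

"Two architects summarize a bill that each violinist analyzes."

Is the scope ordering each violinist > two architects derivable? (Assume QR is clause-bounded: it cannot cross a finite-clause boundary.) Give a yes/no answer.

The target quantifier *each violinist* is part of the relative clause *that each violinist analyzes* modifying *a bill*.
A relative clause is a scope island — quantifier raising cannot cross its boundary.
So the wide-scope reading for *each violinist* is blocked.

No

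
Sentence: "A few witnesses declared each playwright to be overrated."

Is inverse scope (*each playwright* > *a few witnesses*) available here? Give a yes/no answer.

Yes

This is an ECM construction: *each playwright* is the infinitival subject, Case-marked by the matrix verb, and the infinitive is transparent for QR.
No island intervenes, so both surface and inverse scope are derivable.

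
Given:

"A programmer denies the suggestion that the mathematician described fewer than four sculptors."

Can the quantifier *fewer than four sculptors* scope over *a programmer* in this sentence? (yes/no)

No

The DP *fewer than four sculptors* is contained in the complex NP *the suggestion that the mathematician described fewer than four sculptors*.
The complex NP is opaque for QR — the quantifier is frozen inside the noun's complement.
There is no licit LF on which *fewer than four sculptors* c-commands *a programmer*.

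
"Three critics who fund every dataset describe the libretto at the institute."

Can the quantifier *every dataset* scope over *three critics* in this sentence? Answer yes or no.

*every dataset* sits inside the relative clause *who fund every dataset*.
A relative clause is a scope island — quantifier raising cannot cross its boundary.
There is no licit LF on which *every dataset* c-commands *three critics*.

No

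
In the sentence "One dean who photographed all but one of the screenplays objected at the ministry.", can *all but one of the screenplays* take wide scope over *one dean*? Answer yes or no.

Structurally, *all but one of the screenplays* is inside the relative clause *who photographed all but one of the screenplays*.
Quantifiers inside a relative clause are trapped there; the RC boundary blocks QR.
So the wide-scope reading for *all but one of the screenplays* is blocked.

No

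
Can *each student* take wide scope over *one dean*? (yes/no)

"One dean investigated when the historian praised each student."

Structurally, *each student* is inside the embedded question *when the historian praised each student*.
QR across an interrogative CP boundary is ruled out as a wh-island violation.
*each student* > *one dean* would require crossing that boundary, which is illicit.

No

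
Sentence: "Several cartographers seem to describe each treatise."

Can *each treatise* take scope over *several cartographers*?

Yes

The matrix predicate is a raising verb, whose infinitival complement is not a scope island — *each treatise* can QR into the matrix clause.
QR within a single clause is free, so the lower quantifier may take scope over the higher one.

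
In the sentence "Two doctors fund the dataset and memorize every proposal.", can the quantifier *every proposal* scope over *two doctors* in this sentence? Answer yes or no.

The target quantifier *every proposal* is part of one conjunct of the coordinate structure (*memorize every proposal*).
The Coordinate Structure Constraint blocks movement (including QR) out of a single conjunct.
So *every proposal* cannot raise to a position above *two doctors*.

No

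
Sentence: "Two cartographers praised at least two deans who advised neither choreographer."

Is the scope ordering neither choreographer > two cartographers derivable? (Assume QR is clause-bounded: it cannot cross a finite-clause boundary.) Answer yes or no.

*neither choreographer* is embedded in the relative clause *who advised neither choreographer* modifying *at least two deans*.
A relative clause is a scope island — quantifier raising cannot cross its boundary.
So *neither choreographer* cannot raise to a position above *two cartographers*.

No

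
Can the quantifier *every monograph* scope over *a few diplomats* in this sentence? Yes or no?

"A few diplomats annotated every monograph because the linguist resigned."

The adjunct island is irrelevant here — *every monograph* and *a few diplomats* are both in the matrix clause.
Clause-internal QR can adjoin the lower DP above the subject, yielding the inverse reading.

Yes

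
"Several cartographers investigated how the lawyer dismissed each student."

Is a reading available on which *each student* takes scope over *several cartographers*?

*each student* is embedded in the embedded question *how the lawyer dismissed each student*.
Embedded questions are wh-islands: a quantifier inside an indirect question cannot QR into the matrix clause.
Hence only narrow scope for *each student* (under *several cartographers*) survives.

No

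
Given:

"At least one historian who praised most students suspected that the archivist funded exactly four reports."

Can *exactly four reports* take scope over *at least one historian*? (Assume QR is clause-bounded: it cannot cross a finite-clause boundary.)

No

Structurally, *exactly four reports* is inside the finite complement clause *that the archivist funded exactly four reports*.
Given the clause-boundedness assumption, QR cannot cross the finite CP into the matrix.
So *exactly four reports* cannot raise to a position above *at least one historian*.
(Only the surface reading survives: one fixed historian with respect to all the relevant reports.)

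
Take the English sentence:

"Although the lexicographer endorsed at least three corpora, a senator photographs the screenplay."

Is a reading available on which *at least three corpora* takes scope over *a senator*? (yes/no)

No

Structurally, *at least three corpora* is inside the adjunct clause *although the lexicographer endorsed at least three corpora*.
Since the clause is an adjunct (not a complement), the Adjunct Condition blocks QR across its edge.
So the wide-scope reading for *at least three corpora* is blocked.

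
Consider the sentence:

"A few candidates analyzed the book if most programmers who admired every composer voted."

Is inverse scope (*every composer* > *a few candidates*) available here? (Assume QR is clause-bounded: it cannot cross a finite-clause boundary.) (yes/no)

No

*every composer* sits inside the relative clause *who admired every composer*, which is itself inside the adjunct *if most programmers who admired every composer voted*.
Nested islands: the RC island is itself inside an adjunct island, so wide scope is doubly excluded.
Hence only narrow scope for *every composer* (under *a few candidates*) survives.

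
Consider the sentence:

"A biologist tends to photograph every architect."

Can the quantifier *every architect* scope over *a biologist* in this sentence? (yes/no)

Yes

Infinitival complements of raising predicates do not block QR; *every architect* and *a biologist* are effectively clausemates.
No island intervenes, so both surface and inverse scope are derivable.
So *every architect* > *a biologist* is among the available readings.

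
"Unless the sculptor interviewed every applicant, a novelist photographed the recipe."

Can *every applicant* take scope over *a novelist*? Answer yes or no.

No

The DP *every applicant* is contained in the adjunct clause *unless the sculptor interviewed every applicant*.
Adverbial clauses are not L-marked, so they are barriers for QR — the quantifier cannot escape the adjunct.
*every applicant* is confined to the island and cannot take scope over *a novelist*.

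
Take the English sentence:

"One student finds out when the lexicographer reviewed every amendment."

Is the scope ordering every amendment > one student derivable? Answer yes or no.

*every amendment* sits inside the embedded question *when the lexicographer reviewed every amendment*.
QR across an interrogative CP boundary is ruled out as a wh-island violation.
So *every amendment* cannot raise to a position above *one student*.

No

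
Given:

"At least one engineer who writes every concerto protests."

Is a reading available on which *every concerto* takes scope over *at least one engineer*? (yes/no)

*every concerto* occurs within the relative clause *who writes every concerto*.
The relative clause forms an island for QR, so the quantifier is confined to the head noun's restrictor.
There is no licit LF on which *every concerto* c-commands *at least one engineer*.

No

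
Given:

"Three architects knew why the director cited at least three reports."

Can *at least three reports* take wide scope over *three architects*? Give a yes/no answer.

*at least three reports* is embedded in the embedded question *why the director cited at least three reports*.
Embedded wh-clauses are opaque for QR, so the quantifier stays inside the question.
*at least three reports* is confined to the island and cannot take scope over *three architects*.

No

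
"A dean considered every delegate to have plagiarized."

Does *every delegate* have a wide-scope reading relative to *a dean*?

Yes

*every delegate* is the subject of an ECM infinitive — the infinitival complement of an ECM verb is not a scope island, so *every delegate* can raise into the matrix clause.
Since no island is crossed, the inverse ordering is licensed alongside surface scope.
Both orderings are possible: *a dean* > *every delegate* and *every delegate* > *a dean*.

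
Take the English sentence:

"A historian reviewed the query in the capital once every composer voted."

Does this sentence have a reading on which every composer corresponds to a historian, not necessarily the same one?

No

This is the *every composer* > *a historian* reading.
*every composer* sits inside the adjunct clause *once every composer voted*.
Since the clause is an adjunct (not a complement), the Adjunct Condition blocks QR across its edge.
*every composer* > *a historian* would require crossing that boundary, which is illicit.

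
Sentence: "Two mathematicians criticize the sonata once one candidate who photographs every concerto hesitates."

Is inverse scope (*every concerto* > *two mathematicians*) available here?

*every concerto* is embedded in the relative clause *who photographs every concerto*, which is itself inside the adjunct *once one candidate who photographs every concerto hesitates*.
Both the relative clause and the enclosing adjunct are scope islands; QR cannot cross either.
Hence only narrow scope for *every concerto* (under *two mathematicians*) survives.

No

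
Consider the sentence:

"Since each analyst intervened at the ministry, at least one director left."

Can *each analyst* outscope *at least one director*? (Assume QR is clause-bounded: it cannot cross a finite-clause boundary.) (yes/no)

No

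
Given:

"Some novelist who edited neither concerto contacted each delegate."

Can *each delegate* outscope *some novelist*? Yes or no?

The RC *who edited neither concerto* is an island, but *each delegate* is not inside it — it is the matrix object, a clausemate of *some novelist*.
With no island boundary between them, the object can take inverse scope over the subject via ordinary QR within the clause.

Yes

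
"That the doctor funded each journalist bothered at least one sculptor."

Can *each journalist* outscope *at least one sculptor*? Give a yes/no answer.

*each journalist* is embedded in the sentential subject *that the doctor funded each journalist*.
The subject-island constraint blocks QR out of a clausal subject.
So *each journalist* cannot raise to a position above *at least one sculptor*.

No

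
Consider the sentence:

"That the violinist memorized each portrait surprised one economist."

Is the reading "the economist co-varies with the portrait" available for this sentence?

No

That reading corresponds to *each portrait* > *one economist*.
The DP *each portrait* is contained in the sentential subject *that the violinist memorized each portrait*.
Subjects — clausal subjects included — are islands for extraction, and QR is no exception.
So the wide-scope reading for *each portrait* is blocked.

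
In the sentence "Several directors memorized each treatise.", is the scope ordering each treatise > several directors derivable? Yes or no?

Yes

*each treatise* and *several directors* are in the same minimal clause.
QR within a single clause is free, so the lower quantifier may take scope over the higher one.
The sentence is scopally ambiguous between *several directors* > *each treatise* and *each treatise* > *several directors*.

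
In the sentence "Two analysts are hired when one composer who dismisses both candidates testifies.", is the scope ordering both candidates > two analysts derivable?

*both candidates* sits inside the relative clause *who dismisses both candidates*, which is itself inside the adjunct *when one composer who dismisses both candidates testifies*.
The quantifier would have to escape first the RC and then the adjunct — two independent island violations.
So the wide-scope reading for *both candidates* is blocked.

No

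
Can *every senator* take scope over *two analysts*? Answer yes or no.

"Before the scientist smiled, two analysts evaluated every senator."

Yes

*every senator* is a matrix argument; the adjunct is an island but the target quantifier is outside it.
Nothing blocks QR of the lower DP to a position above the higher one, so inverse scope is available.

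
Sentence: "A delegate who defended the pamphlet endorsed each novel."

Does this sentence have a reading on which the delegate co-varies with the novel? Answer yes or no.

Yes

The paraphrase describes the scope ordering *each novel* > *a delegate*.
*each novel* is a matrix argument; only *a delegate* is modified by the relative clause *who defended the pamphlet*, so the RC island is irrelevant to the target quantifier.
Since no island is crossed, the inverse ordering is licensed alongside surface scope.
So *each novel* > *a delegate* is among the available readings.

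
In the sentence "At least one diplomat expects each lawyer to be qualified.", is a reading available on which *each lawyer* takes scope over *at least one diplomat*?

The ECM infinitive is scope-transparent — *each lawyer* is free to raise above *at least one diplomat*.
QR within a single clause is free, so the lower quantifier may take scope over the higher one.

Yes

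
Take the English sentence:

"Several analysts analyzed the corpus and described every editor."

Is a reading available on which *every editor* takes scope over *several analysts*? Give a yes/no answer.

The DP *every editor* is contained in one conjunct of the coordinate structure (*described every editor*).
A quantifier cannot raise out of one conjunct of a coordination across the whole coordinate structure — the CSC applies to QR.
So the wide-scope reading for *every editor* is blocked.

No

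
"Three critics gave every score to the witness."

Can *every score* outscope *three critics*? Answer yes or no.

*every score* and *three critics* are in the same minimal clause.
No island intervenes, so both surface and inverse scope are derivable.
The sentence is scopally ambiguous between *three critics* > *every score* and *every score* > *three critics*.

Yes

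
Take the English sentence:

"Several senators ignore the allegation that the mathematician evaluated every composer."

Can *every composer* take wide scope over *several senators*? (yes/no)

The target quantifier *every composer* is part of the complex NP *the allegation that the mathematician evaluated every composer*.
The Complex NP Constraint bars QR out of the complement clause of a noun.
Hence only narrow scope for *every composer* (under *several senators*) survives.

No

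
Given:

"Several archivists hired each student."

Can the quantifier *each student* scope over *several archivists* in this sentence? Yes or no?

*each student* and *several archivists* are in the same minimal clause.
No island intervenes, so both surface and inverse scope are derivable.
Both orderings are possible: *several archivists* > *each student* and *each student* > *several archivists*.

Yes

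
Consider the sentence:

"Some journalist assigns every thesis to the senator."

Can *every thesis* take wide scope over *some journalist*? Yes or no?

Yes

*every thesis* and *some journalist* are in the same minimal clause.
Nothing blocks QR of the lower DP to a position above the higher one, so inverse scope is available.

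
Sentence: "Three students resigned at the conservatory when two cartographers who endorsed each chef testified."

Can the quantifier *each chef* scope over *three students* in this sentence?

*each chef* is embedded in the relative clause *who endorsed each chef*, which is itself inside the adjunct *when two cartographers who endorsed each chef testified*.
Even if one barrier were somehow void, the other would still block QR.
So *each chef* cannot raise high enough to outscope *three students*; only the surface ordering *three students* > *each chef* is available.

No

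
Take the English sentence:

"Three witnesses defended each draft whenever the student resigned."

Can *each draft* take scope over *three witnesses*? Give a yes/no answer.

Yes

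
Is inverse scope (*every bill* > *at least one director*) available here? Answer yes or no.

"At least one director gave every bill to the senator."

*every bill* and *at least one director* are in the same minimal clause.
QR within a single clause is free, so the lower quantifier may take scope over the higher one.

Yes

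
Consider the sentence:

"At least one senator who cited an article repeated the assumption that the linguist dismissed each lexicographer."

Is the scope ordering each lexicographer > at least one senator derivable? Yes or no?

The target quantifier *each lexicographer* is part of the complex NP *the assumption that the linguist dismissed each lexicographer*.
The Complex NP Constraint bars QR out of the complement clause of a noun.
*each lexicographer* is confined to the island and cannot take scope over *at least one senator*.
(Only the surface reading survives: one fixed senator with respect to all the relevant lexicographers.)

No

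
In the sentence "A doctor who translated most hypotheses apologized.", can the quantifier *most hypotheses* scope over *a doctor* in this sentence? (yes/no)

*most hypotheses* occurs within the relative clause *who translated most hypotheses*.
Quantifiers inside a relative clause are trapped there; the RC boundary blocks QR.
Hence only narrow scope for *most hypotheses* (under *a doctor*) survives.
(Only the surface reading survives: one fixed doctor with respect to all the relevant hypotheses.)

No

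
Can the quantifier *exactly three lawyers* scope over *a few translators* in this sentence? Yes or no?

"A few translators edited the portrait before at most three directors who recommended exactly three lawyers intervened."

No

*exactly three lawyers* is embedded in the relative clause *who recommended exactly three lawyers*, which is itself inside the adjunct *before at most three directors who recommended exactly three lawyers intervened*.
Even if one barrier were somehow void, the other would still block QR.
The inverse ordering *exactly three lawyers* > *a few translators* is therefore underivable.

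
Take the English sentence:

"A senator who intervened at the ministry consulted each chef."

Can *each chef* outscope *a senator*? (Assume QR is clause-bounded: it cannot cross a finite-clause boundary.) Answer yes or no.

The relative clause *who intervened at the ministry* modifies *a senator*, but *each chef* is not inside that relative clause — it is an argument of the matrix verb.
Clause-internal QR can adjoin the lower DP above the subject, yielding the inverse reading.

Yes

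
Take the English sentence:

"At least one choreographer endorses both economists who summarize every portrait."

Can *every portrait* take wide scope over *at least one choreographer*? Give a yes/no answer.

No

*every portrait* sits inside the relative clause *who summarize every portrait* modifying *both economists*.
A relative clause is a scope island — quantifier raising cannot cross its boundary.
So *every portrait* cannot raise to a position above *at least one choreographer*.
(Only the surface reading survives: one fixed choreographer with respect to all the relevant portraits.)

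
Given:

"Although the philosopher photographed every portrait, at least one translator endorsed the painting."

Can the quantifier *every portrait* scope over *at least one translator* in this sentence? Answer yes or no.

The DP *every portrait* is contained in the adjunct clause *although the philosopher photographed every portrait*.
Scope out of an adjunct clause is unavailable: QR respects the adjunct-island constraint.
There is no licit LF on which *every portrait* c-commands *at least one translator*.

No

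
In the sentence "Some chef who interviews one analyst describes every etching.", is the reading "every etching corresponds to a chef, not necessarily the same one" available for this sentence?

The described interpretation is the *every etching* > *some chef* scoping.
*every etching* is a matrix argument; only *some chef* is modified by the relative clause *who interviews one analyst*, so the RC island is irrelevant to the target quantifier.
Since no island is crossed, the inverse ordering is licensed alongside surface scope.
The sentence is scopally ambiguous between *some chef* > *every etching* and *every etching* > *some chef*.

Yes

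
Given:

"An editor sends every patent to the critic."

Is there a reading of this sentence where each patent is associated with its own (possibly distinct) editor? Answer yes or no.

That reading corresponds to *every patent* > *an editor*.
Both DPs are arguments of the same predicate; there is no clause or island boundary between them.
Clause-internal QR can adjoin the lower DP above the subject, yielding the inverse reading.
Both orderings are possible: *an editor* > *every patent* and *every patent* > *an editor*.

Yes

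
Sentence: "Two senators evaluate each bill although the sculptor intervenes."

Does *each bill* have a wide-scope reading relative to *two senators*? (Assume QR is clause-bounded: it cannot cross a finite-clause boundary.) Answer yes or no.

The adjunct island is irrelevant here — *each bill* and *two senators* are both in the matrix clause.
Since no island is crossed, the inverse ordering is licensed alongside surface scope.
The sentence is scopally ambiguous between *two senators* > *each bill* and *each bill* > *two senators*.

Yes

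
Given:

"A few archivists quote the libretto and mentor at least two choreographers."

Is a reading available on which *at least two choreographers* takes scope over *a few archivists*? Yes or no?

No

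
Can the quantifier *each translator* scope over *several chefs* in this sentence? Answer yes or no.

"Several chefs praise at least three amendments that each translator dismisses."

Structurally, *each translator* is inside the relative clause *that each translator dismisses* modifying *at least three amendments*.
The relative clause forms an island for QR, so the quantifier is confined to the head noun's restrictor.
*each translator* > *several chefs* would require crossing that boundary, which is illicit.

No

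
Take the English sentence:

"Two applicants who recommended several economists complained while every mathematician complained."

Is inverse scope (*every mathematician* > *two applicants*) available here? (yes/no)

No

*every mathematician* occurs within the adjunct clause *while every mathematician complained*.
Scope out of an adjunct clause is unavailable: QR respects the adjunct-island constraint.
There is no licit LF on which *every mathematician* c-commands *two applicants*.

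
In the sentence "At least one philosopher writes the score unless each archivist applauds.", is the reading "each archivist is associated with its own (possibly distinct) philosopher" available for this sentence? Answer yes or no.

No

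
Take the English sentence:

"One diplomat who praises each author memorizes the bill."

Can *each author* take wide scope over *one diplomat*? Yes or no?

No

*each author* is embedded in the relative clause *who praises each author*.
Relative clauses block scope extraction: QR cannot target a position outside the modified NP.
The inverse ordering *each author* > *one diplomat* is therefore underivable.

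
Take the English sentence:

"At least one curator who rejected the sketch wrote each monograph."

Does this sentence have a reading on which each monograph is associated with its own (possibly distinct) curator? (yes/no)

Yes

That reading corresponds to *each monograph* > *at least one curator*.
The RC *who rejected the sketch* is an island, but *each monograph* is not inside it — it is the matrix object, a clausemate of *at least one curator*.
Clause-internal QR can adjoin the lower DP above the subject, yielding the inverse reading.
The sentence is scopally ambiguous between *at least one curator* > *each monograph* and *each monograph* > *at least one curator*.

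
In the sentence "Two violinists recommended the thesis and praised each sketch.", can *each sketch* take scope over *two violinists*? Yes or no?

No

*each sketch* is embedded in one conjunct of the coordinate structure (*praised each sketch*).
QR out of a conjunct would have to apply non-ATB, which the CSC forbids.
So *each sketch* cannot raise to a position above *two violinists*.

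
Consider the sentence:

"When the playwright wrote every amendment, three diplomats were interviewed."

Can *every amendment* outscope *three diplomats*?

No

Structurally, *every amendment* is inside the adjunct clause *when the playwright wrote every amendment*.
The adjunct-island constraint bars QR out of an adverbial clause.
There is no licit LF on which *every amendment* c-commands *three diplomats*.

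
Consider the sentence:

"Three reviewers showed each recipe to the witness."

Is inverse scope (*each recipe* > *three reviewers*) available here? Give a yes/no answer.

*each recipe* is the matrix object and *three reviewers* the matrix subject; the two are clausemates.
Clause-internal QR can adjoin the lower DP above the subject, yielding the inverse reading.

Yes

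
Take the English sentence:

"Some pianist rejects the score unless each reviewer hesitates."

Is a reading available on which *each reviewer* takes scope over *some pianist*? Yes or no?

No

Structurally, *each reviewer* is inside the adjunct clause *unless each reviewer hesitates*.
The adjunct-island constraint bars QR out of an adverbial clause.
The inverse ordering *each reviewer* > *some pianist* is therefore underivable.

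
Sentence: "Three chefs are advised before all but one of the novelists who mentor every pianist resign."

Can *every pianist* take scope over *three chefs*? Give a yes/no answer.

*every pianist* sits inside the relative clause *who mentor every pianist*, which is itself inside the adjunct *before all but one of the novelists who mentor every pianist resign*.
Nested islands: the RC island is itself inside an adjunct island, so wide scope is doubly excluded.
So *every pianist* cannot raise high enough to outscope *three chefs*; only the surface ordering *three chefs* > *every pianist* is available.

No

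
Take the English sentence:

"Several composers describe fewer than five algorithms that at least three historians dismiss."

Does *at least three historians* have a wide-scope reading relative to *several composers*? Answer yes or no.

*at least three historians* sits inside the relative clause *that at least three historians dismiss* modifying *fewer than five algorithms*.
QR out of a relative clause is ruled out by the relative-clause island constraint.
So the wide-scope reading for *at least three historians* is blocked.

No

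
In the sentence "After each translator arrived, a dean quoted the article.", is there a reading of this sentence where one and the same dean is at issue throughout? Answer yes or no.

The described interpretation is the *a dean* > *each translator* scoping.
*a dean* is a matrix-clause argument and can take scope within the matrix clause over the constituent containing *each translator*, so *a dean* > *each translator* needs no island-crossing movement and is available.

Yes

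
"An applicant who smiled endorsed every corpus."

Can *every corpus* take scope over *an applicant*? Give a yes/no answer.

The RC *who smiled* is an island, but *every corpus* is not inside it — it is the matrix object, a clausemate of *an applicant*.
No island intervenes, so both surface and inverse scope are derivable.
So *every corpus* > *an applicant* is among the available readings.

Yes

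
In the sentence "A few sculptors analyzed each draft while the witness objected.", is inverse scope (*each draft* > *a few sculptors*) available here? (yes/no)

Yes

Although there is an adjunct clause, *each draft* is in the main clause, not inside the adjunct.
Clause-internal QR can adjoin the lower DP above the subject, yielding the inverse reading.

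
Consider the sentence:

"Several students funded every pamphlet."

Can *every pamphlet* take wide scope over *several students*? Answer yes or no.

*several students* and *every pamphlet* are co-arguments of the matrix verb, with nothing but a clause-internal boundary between them.
No island intervenes, so both surface and inverse scope are derivable.

Yes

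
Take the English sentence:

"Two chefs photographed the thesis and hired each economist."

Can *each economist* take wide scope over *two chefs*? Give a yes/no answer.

No

The target quantifier *each economist* is part of one conjunct of the coordinate structure (*hired each economist*).
A quantifier cannot raise out of one conjunct of a coordination across the whole coordinate structure — the CSC applies to QR.
There is no licit LF on which *each economist* c-commands *two chefs*.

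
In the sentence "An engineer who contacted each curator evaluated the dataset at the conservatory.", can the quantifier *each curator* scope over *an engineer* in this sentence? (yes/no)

*each curator* occurs within the relative clause *who contacted each curator*.
QR out of a relative clause is ruled out by the relative-clause island constraint.
*each curator* is confined to the island and cannot take scope over *an engineer*.
(Only the surface reading survives: one fixed engineer with respect to all the relevant curators.)

No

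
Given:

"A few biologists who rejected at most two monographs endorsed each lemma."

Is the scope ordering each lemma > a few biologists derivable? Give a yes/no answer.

Yes

The RC *who rejected at most two monographs* is an island, but *each lemma* is not inside it — it is the matrix object, a clausemate of *a few biologists*.
With no island boundary between them, the object can take inverse scope over the subject via ordinary QR within the clause.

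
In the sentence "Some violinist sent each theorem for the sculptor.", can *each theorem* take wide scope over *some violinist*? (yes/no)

Yes

Both DPs are arguments of the same predicate; there is no clause or island boundary between them.
Since no island is crossed, the inverse ordering is licensed alongside surface scope.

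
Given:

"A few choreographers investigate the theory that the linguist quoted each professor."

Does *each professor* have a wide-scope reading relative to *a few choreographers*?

The target quantifier *each professor* is part of the complex NP *the theory that the linguist quoted each professor*.
The complex NP is opaque for QR — the quantifier is frozen inside the noun's complement.
So *each professor* cannot raise to a position above *a few choreographers*.

No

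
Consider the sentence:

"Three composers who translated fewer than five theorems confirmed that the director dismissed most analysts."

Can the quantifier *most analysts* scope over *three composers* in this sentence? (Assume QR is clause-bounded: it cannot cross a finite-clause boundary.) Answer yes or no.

No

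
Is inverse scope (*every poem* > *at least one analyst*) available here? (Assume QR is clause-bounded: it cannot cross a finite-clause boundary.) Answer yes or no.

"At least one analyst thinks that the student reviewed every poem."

Structurally, *every poem* is inside the finite complement clause *that the student reviewed every poem*.
Finite CP is the ceiling for QR here, by assumption.
*every poem* is confined to the island and cannot take scope over *at least one analyst*.
(Only the surface reading survives: one fixed analyst with respect to all the relevant poems.)

No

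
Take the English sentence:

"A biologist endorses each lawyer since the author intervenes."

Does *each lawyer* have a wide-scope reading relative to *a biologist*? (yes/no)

Yes

Neither queried DP is inside the adjunct, so the adjunct-island constraint does not apply.
Nothing blocks QR of the lower DP to a position above the higher one, so inverse scope is available.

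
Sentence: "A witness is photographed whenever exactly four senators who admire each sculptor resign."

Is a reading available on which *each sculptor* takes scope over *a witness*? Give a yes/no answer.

No

*each sculptor* occurs within the relative clause *who admire each sculptor*, which is itself inside the adjunct *whenever exactly four senators who admire each sculptor resign*.
Two island boundaries intervene — the relative clause and the adjunct. Either alone would block QR.
There is no licit LF on which *each sculptor* c-commands *a witness*.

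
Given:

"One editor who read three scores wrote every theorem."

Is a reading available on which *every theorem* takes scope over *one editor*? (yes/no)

*every theorem* is a matrix argument; only *one editor* is modified by the relative clause *who read three scores*, so the RC island is irrelevant to the target quantifier.
With no island boundary between them, the object can take inverse scope over the subject via ordinary QR within the clause.

Yes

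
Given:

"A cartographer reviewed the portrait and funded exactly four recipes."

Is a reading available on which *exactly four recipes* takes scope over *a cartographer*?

No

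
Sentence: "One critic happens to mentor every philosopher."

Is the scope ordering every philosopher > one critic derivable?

Raising constructions are monoclausal for scope purposes; *every philosopher* is not separated from *one critic* by any island.
With no island boundary between them, the object can take inverse scope over the subject via ordinary QR within the clause.

Yes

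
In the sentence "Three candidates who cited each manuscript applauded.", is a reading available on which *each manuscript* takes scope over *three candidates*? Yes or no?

*each manuscript* is embedded in the relative clause *who cited each manuscript*.
The relative clause forms an island for QR, so the quantifier is confined to the head noun's restrictor.
So *each manuscript* cannot raise high enough to outscope *three candidates*; only the surface ordering *three candidates* > *each manuscript* is available.

No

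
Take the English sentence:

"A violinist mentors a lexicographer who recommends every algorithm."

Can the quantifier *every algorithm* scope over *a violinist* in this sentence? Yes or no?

No

The DP *every algorithm* is contained in the relative clause *who recommends every algorithm* modifying *a lexicographer*.
QR out of a relative clause is ruled out by the relative-clause island constraint.
There is no licit LF on which *every algorithm* c-commands *a violinist*.
(Only the surface reading survives: one fixed violinist with respect to all the relevant algorithms.)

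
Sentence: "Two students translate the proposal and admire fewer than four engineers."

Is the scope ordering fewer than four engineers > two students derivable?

No

The DP *fewer than four engineers* is contained in one conjunct of the coordinate structure (*admire fewer than four engineers*).
Asymmetric QR out of one conjunct violates the Coordinate Structure Constraint.
There is no licit LF on which *fewer than four engineers* c-commands *two students*.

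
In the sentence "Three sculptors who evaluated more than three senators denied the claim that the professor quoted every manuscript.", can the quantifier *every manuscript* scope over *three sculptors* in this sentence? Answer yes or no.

The target quantifier *every manuscript* is part of the complex NP *the claim that the professor quoted every manuscript*.
Noun-complement clauses are scope islands (the Complex NP Constraint): a quantifier inside one cannot scope into the matrix.
There is no licit LF on which *every manuscript* c-commands *three sculptors*.

No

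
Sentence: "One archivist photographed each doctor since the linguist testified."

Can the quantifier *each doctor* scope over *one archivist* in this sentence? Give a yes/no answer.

Yes

The adjunct island is irrelevant here — *each doctor* and *one archivist* are both in the matrix clause.
QR within a single clause is free, so the lower quantifier may take scope over the higher one.
So *each doctor* > *one archivist* is among the available readings.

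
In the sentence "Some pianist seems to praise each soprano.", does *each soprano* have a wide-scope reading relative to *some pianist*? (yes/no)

Yes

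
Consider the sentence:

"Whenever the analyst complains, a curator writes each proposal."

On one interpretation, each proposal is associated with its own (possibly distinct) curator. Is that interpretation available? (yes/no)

Yes

This is the *each proposal* > *a curator* reading.
Neither queried DP is inside the adjunct, so the adjunct-island constraint does not apply.
Since no island is crossed, the inverse ordering is licensed alongside surface scope.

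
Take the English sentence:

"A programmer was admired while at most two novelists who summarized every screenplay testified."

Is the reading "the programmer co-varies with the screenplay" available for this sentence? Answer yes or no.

No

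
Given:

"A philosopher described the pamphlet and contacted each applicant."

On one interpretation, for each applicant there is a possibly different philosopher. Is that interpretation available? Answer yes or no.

No

That reading corresponds to *each applicant* > *a philosopher*.
*each applicant* sits inside one conjunct of the coordinate structure (*contacted each applicant*).
Asymmetric QR out of one conjunct violates the Coordinate Structure Constraint.
*each applicant* is confined to the island and cannot take scope over *a philosopher*.
(Only the surface reading survives: one fixed philosopher with respect to all the relevant applicants.)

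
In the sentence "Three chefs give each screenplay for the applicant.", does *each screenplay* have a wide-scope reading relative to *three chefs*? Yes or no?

Yes

*each screenplay* is the matrix object and *three chefs* the matrix subject; the two are clausemates.
With no island boundary between them, the object can take inverse scope over the subject via ordinary QR within the clause.
Both orderings are possible: *three chefs* > *each screenplay* and *each screenplay* > *three chefs*.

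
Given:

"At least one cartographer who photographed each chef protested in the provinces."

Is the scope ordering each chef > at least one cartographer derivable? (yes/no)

No

*each chef* is embedded in the relative clause *who photographed each chef*.
Relative clauses block scope extraction: QR cannot target a position outside the modified NP.
So the wide-scope reading for *each chef* is blocked.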